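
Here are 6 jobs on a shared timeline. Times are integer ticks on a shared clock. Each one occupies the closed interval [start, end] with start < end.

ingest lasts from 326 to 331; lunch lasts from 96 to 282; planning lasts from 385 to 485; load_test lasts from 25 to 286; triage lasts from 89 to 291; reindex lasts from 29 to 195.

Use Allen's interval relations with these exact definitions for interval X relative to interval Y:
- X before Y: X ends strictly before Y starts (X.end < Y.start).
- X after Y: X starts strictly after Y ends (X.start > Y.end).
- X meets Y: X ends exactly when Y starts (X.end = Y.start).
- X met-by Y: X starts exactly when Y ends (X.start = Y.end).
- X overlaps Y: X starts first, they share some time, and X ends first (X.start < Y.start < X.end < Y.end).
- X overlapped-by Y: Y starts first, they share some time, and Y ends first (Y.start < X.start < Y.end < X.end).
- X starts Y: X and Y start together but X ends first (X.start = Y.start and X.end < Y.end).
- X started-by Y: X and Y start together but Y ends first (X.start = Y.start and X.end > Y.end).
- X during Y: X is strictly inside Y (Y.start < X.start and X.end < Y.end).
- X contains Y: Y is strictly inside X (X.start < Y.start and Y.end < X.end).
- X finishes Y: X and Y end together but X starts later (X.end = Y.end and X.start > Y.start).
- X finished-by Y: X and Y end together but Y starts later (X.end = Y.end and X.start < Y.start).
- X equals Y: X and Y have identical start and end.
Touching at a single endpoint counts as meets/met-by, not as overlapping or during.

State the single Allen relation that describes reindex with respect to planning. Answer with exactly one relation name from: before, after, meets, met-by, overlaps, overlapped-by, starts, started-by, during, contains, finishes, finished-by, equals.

reindex = [29, 195]; planning = [385, 485].
Compare endpoints: reindex.start < planning.start, reindex.start < planning.end, reindex.end < planning.start, reindex.end < planning.end.
That pattern is 'before'.

before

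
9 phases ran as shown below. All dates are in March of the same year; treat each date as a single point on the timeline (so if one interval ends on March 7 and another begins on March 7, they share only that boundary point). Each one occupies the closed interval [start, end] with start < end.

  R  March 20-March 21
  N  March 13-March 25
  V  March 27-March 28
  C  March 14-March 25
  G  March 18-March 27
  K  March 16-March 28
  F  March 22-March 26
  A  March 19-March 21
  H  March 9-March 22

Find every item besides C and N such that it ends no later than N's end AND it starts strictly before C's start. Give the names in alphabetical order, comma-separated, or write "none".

Conditions: its end is no later than N's end (X.end <= March 25) AND its start is strictly before C's start (X.start < March 14).
A: end March 21 <= March 25? ✓; start March 19 < March 14? ✗ → no.
F: end March 26 <= March 25? ✗; start March 22 < March 14? ✗ → no.
G: end March 27 <= March 25? ✗; start March 18 < March 14? ✗ → no.
H: end March 22 <= March 25? ✓; start March 9 < March 14? ✓ → yes.
K: end March 28 <= March 25? ✗; start March 16 < March 14? ✗ → no.
R: end March 21 <= March 25? ✓; start March 20 < March 14? ✗ → no.
V: end March 28 <= March 25? ✗; start March 27 < March 14? ✗ → no.
Result: H.

H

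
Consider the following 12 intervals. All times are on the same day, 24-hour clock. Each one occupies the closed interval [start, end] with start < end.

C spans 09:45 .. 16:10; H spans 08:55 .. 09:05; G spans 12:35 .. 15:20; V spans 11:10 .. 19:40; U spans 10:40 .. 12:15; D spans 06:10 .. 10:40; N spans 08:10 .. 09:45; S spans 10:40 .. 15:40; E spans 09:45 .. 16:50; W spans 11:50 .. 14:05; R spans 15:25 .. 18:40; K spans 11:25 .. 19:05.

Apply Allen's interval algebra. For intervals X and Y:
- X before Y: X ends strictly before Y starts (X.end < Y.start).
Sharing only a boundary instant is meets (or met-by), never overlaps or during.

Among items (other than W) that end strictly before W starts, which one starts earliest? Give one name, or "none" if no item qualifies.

Target W = [11:50, 14:05].
C [09:45, 16:10] → contains → excluded.
D [06:10, 10:40] → before → candidate.
E [09:45, 16:50] → contains → excluded.
G [12:35, 15:20] → overlapped-by → excluded.
H [08:55, 09:05] → before → candidate.
K [11:25, 19:05] → contains → excluded.
N [08:10, 09:45] → before → candidate.
R [15:25, 18:40] → after → excluded.
S [10:40, 15:40] → contains → excluded.
U [10:40, 12:15] → overlaps → excluded.
V [11:10, 19:40] → contains → excluded.
Among candidates, earliest start is 06:10 → D.

D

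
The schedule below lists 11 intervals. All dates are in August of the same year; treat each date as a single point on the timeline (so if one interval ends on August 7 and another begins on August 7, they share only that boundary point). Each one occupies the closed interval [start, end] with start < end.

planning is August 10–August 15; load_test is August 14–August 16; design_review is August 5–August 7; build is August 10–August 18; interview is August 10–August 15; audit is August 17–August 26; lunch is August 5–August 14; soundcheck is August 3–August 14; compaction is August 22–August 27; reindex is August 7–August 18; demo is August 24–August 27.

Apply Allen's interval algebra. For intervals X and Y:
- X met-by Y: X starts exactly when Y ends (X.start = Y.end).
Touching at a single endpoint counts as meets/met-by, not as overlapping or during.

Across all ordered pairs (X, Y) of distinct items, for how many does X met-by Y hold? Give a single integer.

Checking all 110 ordered pairs for relation 'met-by'; matching pairs in alphabetical order:
(load_test, lunch): load_test met-by lunch ✓
(load_test, soundcheck): load_test met-by soundcheck ✓
(reindex, design_review): reindex met-by design_review ✓
Count: 3.

3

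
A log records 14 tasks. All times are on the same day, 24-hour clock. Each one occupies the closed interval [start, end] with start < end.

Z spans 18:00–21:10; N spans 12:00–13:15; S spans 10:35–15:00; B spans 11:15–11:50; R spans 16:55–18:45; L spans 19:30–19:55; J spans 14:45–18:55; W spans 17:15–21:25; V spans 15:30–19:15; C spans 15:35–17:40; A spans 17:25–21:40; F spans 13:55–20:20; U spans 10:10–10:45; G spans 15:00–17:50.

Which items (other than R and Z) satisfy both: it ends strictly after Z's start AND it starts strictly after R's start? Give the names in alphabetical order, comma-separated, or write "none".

A, L, W

Conditions: its end is strictly after Z's start (X.end > 18:00) AND its start is strictly after R's start (X.start > 16:55).
A: end 21:40 > 18:00? ✓; start 17:25 > 16:55? ✓ → yes.
B: end 11:50 > 18:00? ✗; start 11:15 > 16:55? ✗ → no.
C: end 17:40 > 18:00? ✗; start 15:35 > 16:55? ✗ → no.
F: end 20:20 > 18:00? ✓; start 13:55 > 16:55? ✗ → no.
G: end 17:50 > 18:00? ✗; start 15:00 > 16:55? ✗ → no.
J: end 18:55 > 18:00? ✓; start 14:45 > 16:55? ✗ → no.
L: end 19:55 > 18:00? ✓; start 19:30 > 16:55? ✓ → yes.
N: end 13:15 > 18:00? ✗; start 12:00 > 16:55? ✗ → no.
S: end 15:00 > 18:00? ✗; start 10:35 > 16:55? ✗ → no.
U: end 10:45 > 18:00? ✗; start 10:10 > 16:55? ✗ → no.
V: end 19:15 > 18:00? ✓; start 15:30 > 16:55? ✗ → no.
W: end 21:25 > 18:00? ✓; start 17:15 > 16:55? ✓ → yes.
Result: A, L, W.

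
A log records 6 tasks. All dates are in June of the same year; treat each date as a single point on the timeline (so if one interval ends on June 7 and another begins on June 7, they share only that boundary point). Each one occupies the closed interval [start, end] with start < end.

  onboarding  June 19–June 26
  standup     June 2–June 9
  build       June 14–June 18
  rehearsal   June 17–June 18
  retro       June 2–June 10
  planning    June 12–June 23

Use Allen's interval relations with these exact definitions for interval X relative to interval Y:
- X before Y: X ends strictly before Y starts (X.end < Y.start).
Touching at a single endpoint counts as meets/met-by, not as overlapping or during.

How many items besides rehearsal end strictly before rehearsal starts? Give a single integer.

2

Target rehearsal = [June 17, June 18].
build [June 14, June 18] → finished-by → no.
onboarding [June 19, June 26] → after → no.
planning [June 12, June 23] → contains → no.
retro [June 2, June 10] → before → counts.
standup [June 2, June 9] → before → counts.
Total: 2.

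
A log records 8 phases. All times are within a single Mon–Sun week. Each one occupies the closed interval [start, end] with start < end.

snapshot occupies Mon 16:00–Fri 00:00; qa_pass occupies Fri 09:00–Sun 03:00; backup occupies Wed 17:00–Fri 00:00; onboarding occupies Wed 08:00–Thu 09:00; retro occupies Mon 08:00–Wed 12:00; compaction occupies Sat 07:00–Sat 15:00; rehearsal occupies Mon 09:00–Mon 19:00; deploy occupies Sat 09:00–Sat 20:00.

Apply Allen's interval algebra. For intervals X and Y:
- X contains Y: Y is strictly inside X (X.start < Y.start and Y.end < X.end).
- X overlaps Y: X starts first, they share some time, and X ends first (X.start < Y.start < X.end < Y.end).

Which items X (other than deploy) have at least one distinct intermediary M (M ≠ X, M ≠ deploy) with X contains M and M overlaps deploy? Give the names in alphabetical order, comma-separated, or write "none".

qa_pass

Target deploy = [Sat 09:00, Sat 20:00].
Intermediaries M with M overlaps deploy: compaction.
Via compaction — items with X contains compaction: qa_pass.
Union: qa_pass.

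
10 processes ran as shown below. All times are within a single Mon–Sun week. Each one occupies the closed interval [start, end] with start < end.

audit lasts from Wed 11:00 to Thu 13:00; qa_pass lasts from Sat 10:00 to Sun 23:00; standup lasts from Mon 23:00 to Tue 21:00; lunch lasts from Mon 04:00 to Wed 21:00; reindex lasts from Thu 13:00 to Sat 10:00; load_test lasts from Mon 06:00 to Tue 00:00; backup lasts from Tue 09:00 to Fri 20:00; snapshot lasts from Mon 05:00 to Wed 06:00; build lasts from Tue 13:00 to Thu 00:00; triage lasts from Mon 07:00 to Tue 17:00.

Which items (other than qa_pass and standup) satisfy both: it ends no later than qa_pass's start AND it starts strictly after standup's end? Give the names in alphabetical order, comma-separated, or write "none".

Conditions: its end is no later than qa_pass's start (X.end <= Sat 10:00) AND its start is strictly after standup's end (X.start > Tue 21:00).
audit: end Thu 13:00 <= Sat 10:00? ✓; start Wed 11:00 > Tue 21:00? ✓ → yes.
backup: end Fri 20:00 <= Sat 10:00? ✓; start Tue 09:00 > Tue 21:00? ✗ → no.
build: end Thu 00:00 <= Sat 10:00? ✓; start Tue 13:00 > Tue 21:00? ✗ → no.
load_test: end Tue 00:00 <= Sat 10:00? ✓; start Mon 06:00 > Tue 21:00? ✗ → no.
lunch: end Wed 21:00 <= Sat 10:00? ✓; start Mon 04:00 > Tue 21:00? ✗ → no.
reindex: end Sat 10:00 <= Sat 10:00? ✓; start Thu 13:00 > Tue 21:00? ✓ → yes.
snapshot: end Wed 06:00 <= Sat 10:00? ✓; start Mon 05:00 > Tue 21:00? ✗ → no.
triage: end Tue 17:00 <= Sat 10:00? ✓; start Mon 07:00 > Tue 21:00? ✗ → no.
Result: audit, reindex.

audit, reindex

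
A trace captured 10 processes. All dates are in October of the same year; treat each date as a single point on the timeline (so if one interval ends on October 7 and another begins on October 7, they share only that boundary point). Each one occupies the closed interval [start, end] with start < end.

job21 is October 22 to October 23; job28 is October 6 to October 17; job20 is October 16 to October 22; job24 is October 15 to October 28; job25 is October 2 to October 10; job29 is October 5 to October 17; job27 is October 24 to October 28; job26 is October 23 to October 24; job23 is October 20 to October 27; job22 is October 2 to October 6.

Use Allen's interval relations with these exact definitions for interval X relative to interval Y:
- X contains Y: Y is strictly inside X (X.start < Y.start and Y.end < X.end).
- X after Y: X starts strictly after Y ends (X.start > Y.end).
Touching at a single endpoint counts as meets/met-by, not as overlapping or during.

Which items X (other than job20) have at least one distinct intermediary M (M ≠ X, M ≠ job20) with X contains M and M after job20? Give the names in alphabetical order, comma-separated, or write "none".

Target job20 = [October 16, October 22].
Intermediaries M with M after job20: job26, job27.
Via job26 — items with X contains job26: job23, job24.
Via job27 — items with X contains job27: none.
Union: job23, job24.

job23, job24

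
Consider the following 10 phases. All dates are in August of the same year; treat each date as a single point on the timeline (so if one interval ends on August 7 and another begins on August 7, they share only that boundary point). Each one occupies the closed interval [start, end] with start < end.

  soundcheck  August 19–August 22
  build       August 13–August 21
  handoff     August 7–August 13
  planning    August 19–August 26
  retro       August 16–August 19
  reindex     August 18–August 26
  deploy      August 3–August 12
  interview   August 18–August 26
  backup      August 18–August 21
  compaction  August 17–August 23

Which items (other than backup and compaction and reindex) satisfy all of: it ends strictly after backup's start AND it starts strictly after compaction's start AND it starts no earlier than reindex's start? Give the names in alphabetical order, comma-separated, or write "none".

interview, planning, soundcheck

Conditions: its end is strictly after backup's start (X.end > August 18) AND its start is strictly after compaction's start (X.start > August 17) AND its start is no earlier than reindex's start (X.start >= August 18).
build: end August 21 > August 18? ✓; start August 13 > August 17? ✗; start August 13 >= August 18? ✗ → no.
deploy: end August 12 > August 18? ✗; start August 3 > August 17? ✗; start August 3 >= August 18? ✗ → no.
handoff: end August 13 > August 18? ✗; start August 7 > August 17? ✗; start August 7 >= August 18? ✗ → no.
interview: end August 26 > August 18? ✓; start August 18 > August 17? ✓; start August 18 >= August 18? ✓ → yes.
planning: end August 26 > August 18? ✓; start August 19 > August 17? ✓; start August 19 >= August 18? ✓ → yes.
retro: end August 19 > August 18? ✓; start August 16 > August 17? ✗; start August 16 >= August 18? ✗ → no.
soundcheck: end August 22 > August 18? ✓; start August 19 > August 17? ✓; start August 19 >= August 18? ✓ → yes.
Result: interview, planning, soundcheck.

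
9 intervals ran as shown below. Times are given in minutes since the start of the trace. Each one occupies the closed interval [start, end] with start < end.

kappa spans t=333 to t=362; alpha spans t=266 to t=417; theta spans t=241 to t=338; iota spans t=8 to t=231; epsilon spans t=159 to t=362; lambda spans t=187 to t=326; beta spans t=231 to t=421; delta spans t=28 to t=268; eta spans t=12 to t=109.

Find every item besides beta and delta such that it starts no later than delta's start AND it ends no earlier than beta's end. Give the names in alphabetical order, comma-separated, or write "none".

Conditions: its start is no later than delta's start (X.start <= t=28) AND its end is no earlier than beta's end (X.end >= t=421).
alpha: start t=266 <= t=28? ✗; end t=417 >= t=421? ✗ → no.
epsilon: start t=159 <= t=28? ✗; end t=362 >= t=421? ✗ → no.
eta: start t=12 <= t=28? ✓; end t=109 >= t=421? ✗ → no.
iota: start t=8 <= t=28? ✓; end t=231 >= t=421? ✗ → no.
kappa: start t=333 <= t=28? ✗; end t=362 >= t=421? ✗ → no.
lambda: start t=187 <= t=28? ✗; end t=326 >= t=421? ✗ → no.
theta: start t=241 <= t=28? ✗; end t=338 >= t=421? ✗ → no.
Result: none.

none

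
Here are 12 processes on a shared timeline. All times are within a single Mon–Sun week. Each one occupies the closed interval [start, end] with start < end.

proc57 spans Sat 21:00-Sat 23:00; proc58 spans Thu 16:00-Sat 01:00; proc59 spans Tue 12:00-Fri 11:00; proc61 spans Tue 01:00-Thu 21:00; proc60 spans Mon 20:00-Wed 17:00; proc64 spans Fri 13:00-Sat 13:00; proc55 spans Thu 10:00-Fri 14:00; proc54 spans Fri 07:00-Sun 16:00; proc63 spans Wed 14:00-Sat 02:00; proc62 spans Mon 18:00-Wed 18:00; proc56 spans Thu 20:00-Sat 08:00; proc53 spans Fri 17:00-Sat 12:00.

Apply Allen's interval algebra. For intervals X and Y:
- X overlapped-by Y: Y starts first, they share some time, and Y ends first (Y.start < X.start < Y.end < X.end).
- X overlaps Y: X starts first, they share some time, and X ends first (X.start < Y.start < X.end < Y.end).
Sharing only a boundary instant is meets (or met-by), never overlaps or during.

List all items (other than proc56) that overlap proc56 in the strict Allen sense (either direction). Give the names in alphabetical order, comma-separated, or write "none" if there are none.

proc53, proc54, proc55, proc58, proc59, proc61, proc63, proc64

Target proc56 = [Thu 20:00, Sat 08:00].
proc53 [Fri 17:00, Sat 12:00] → overlapped-by → yes.
proc54 [Fri 07:00, Sun 16:00] → overlapped-by → yes.
proc55 [Thu 10:00, Fri 14:00] → overlaps → yes.
proc57 [Sat 21:00, Sat 23:00] → after → no.
proc58 [Thu 16:00, Sat 01:00] → overlaps → yes.
proc59 [Tue 12:00, Fri 11:00] → overlaps → yes.
proc60 [Mon 20:00, Wed 17:00] → before → no.
proc61 [Tue 01:00, Thu 21:00] → overlaps → yes.
proc62 [Mon 18:00, Wed 18:00] → before → no.
proc63 [Wed 14:00, Sat 02:00] → overlaps → yes.
proc64 [Fri 13:00, Sat 13:00] → overlapped-by → yes.
Result: proc53, proc54, proc55, proc58, proc59, proc61, proc63, proc64.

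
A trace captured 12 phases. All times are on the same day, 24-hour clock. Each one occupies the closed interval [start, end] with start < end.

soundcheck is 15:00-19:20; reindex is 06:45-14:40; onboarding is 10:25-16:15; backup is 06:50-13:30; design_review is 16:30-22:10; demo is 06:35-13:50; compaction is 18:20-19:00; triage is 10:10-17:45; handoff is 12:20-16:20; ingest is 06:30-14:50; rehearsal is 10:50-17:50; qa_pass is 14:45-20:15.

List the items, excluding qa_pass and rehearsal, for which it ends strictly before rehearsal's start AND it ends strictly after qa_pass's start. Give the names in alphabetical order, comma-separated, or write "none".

Conditions: its end is strictly before rehearsal's start (X.end < 10:50) AND its end is strictly after qa_pass's start (X.end > 14:45).
backup: end 13:30 < 10:50? ✗; end 13:30 > 14:45? ✗ → no.
compaction: end 19:00 < 10:50? ✗; end 19:00 > 14:45? ✓ → no.
demo: end 13:50 < 10:50? ✗; end 13:50 > 14:45? ✗ → no.
design_review: end 22:10 < 10:50? ✗; end 22:10 > 14:45? ✓ → no.
handoff: end 16:20 < 10:50? ✗; end 16:20 > 14:45? ✓ → no.
ingest: end 14:50 < 10:50? ✗; end 14:50 > 14:45? ✓ → no.
onboarding: end 16:15 < 10:50? ✗; end 16:15 > 14:45? ✓ → no.
reindex: end 14:40 < 10:50? ✗; end 14:40 > 14:45? ✗ → no.
soundcheck: end 19:20 < 10:50? ✗; end 19:20 > 14:45? ✓ → no.
triage: end 17:45 < 10:50? ✗; end 17:45 > 14:45? ✓ → no.
Result: none.

none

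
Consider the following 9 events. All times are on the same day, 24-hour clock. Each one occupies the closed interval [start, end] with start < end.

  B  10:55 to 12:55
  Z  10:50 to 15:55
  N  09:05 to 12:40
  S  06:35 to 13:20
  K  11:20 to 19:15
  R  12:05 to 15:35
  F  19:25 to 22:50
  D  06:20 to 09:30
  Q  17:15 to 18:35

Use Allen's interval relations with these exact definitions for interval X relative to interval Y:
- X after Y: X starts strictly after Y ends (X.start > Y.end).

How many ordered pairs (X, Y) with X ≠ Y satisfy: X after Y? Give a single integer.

Checking all 72 ordered pairs for relation 'after'; matching pairs in alphabetical order:
(B, D): B after D ✓
(F, B): F after B ✓
(F, D): F after D ✓
(F, K): F after K ✓
(F, N): F after N ✓
(F, Q): F after Q ✓
(F, R): F after R ✓
(F, S): F after S ✓
(F, Z): F after Z ✓
(K, D): K after D ✓
(Q, B): Q after B ✓
(Q, D): Q after D ✓
(Q, N): Q after N ✓
(Q, R): Q after R ✓
(Q, S): Q after S ✓
(Q, Z): Q after Z ✓
(R, D): R after D ✓
(Z, D): Z after D ✓
Count: 18.

18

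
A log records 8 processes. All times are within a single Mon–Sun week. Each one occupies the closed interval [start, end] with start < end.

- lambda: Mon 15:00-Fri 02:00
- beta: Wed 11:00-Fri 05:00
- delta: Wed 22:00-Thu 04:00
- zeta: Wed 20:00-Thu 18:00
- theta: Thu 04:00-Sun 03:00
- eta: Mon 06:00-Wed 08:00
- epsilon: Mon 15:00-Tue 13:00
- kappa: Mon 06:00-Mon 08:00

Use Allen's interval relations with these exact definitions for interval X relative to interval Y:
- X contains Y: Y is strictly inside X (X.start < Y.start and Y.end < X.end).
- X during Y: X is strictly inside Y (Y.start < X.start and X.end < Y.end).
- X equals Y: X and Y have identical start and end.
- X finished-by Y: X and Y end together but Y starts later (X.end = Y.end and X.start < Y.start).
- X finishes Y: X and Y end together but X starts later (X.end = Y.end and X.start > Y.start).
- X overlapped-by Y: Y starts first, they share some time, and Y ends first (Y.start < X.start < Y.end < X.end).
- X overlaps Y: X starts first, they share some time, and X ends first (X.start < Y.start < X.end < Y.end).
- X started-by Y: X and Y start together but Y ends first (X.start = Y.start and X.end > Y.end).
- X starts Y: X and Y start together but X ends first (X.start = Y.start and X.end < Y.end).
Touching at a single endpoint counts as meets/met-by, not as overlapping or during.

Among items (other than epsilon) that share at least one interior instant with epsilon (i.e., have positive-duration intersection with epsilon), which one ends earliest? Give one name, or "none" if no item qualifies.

Target epsilon = [Mon 15:00, Tue 13:00].
beta [Wed 11:00, Fri 05:00] → after → excluded.
delta [Wed 22:00, Thu 04:00] → after → excluded.
eta [Mon 06:00, Wed 08:00] → contains → candidate.
kappa [Mon 06:00, Mon 08:00] → before → excluded.
lambda [Mon 15:00, Fri 02:00] → started-by → candidate.
theta [Thu 04:00, Sun 03:00] → after → excluded.
zeta [Wed 20:00, Thu 18:00] → after → excluded.
Among candidates, earliest end is Wed 08:00 → eta.

eta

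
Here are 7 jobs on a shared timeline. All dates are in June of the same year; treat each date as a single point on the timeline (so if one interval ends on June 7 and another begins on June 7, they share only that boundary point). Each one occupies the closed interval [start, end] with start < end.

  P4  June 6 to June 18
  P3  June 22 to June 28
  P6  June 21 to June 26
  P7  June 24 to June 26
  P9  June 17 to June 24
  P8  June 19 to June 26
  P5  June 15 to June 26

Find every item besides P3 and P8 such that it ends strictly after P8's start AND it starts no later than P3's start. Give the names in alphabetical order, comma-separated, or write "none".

Conditions: its end is strictly after P8's start (X.end > June 19) AND its start is no later than P3's start (X.start <= June 22).
P4: end June 18 > June 19? ✗; start June 6 <= June 22? ✓ → no.
P5: end June 26 > June 19? ✓; start June 15 <= June 22? ✓ → yes.
P6: end June 26 > June 19? ✓; start June 21 <= June 22? ✓ → yes.
P7: end June 26 > June 19? ✓; start June 24 <= June 22? ✗ → no.
P9: end June 24 > June 19? ✓; start June 17 <= June 22? ✓ → yes.
Result: P5, P6, P9.

P5, P6, P9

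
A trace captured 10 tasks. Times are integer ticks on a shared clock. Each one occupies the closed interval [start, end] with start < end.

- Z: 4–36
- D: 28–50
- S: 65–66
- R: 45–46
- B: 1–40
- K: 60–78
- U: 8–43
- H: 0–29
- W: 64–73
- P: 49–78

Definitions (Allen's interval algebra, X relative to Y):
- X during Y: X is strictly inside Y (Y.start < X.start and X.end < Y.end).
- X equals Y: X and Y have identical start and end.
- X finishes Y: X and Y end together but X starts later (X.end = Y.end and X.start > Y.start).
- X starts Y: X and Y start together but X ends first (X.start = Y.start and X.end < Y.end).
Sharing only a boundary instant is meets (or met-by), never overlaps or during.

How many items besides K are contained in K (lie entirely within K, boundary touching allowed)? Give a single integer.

Target K = [60, 78].
B [1, 40] → before → no.
D [28, 50] → before → no.
H [0, 29] → before → no.
P [49, 78] → finished-by → no.
R [45, 46] → before → no.
S [65, 66] → during → counts.
U [8, 43] → before → no.
W [64, 73] → during → counts.
Z [4, 36] → before → no.
Total: 2.

2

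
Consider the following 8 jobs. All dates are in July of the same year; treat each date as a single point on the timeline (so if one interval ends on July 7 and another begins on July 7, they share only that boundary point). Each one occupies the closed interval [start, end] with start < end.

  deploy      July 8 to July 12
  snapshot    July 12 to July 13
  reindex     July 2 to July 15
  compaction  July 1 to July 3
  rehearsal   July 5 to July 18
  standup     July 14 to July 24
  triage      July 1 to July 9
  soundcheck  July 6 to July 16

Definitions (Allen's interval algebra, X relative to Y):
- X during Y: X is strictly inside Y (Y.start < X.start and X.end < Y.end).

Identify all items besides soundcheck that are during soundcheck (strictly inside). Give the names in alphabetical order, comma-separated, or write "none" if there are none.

Target soundcheck = [July 6, July 16].
compaction [July 1, July 3] → before → no.
deploy [July 8, July 12] → during → yes.
rehearsal [July 5, July 18] → contains → no.
reindex [July 2, July 15] → overlaps → no.
snapshot [July 12, July 13] → during → yes.
standup [July 14, July 24] → overlapped-by → no.
triage [July 1, July 9] → overlaps → no.
Result: deploy, snapshot.

deploy, snapshot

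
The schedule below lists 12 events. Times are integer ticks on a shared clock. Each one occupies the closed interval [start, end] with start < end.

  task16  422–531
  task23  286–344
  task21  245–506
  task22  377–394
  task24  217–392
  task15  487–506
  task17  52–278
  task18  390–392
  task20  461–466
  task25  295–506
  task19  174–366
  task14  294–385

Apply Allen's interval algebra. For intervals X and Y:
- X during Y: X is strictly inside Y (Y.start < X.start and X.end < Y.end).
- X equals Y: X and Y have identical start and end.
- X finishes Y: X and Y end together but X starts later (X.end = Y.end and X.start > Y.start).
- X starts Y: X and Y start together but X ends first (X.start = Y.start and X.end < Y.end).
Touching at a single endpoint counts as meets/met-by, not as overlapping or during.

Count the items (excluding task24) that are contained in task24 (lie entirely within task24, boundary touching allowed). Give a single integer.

3

Target task24 = [217, 392].
task14 [294, 385] → during → counts.
task15 [487, 506] → after → no.
task16 [422, 531] → after → no.
task17 [52, 278] → overlaps → no.
task18 [390, 392] → finishes → counts.
task19 [174, 366] → overlaps → no.
task20 [461, 466] → after → no.
task21 [245, 506] → overlapped-by → no.
task22 [377, 394] → overlapped-by → no.
task23 [286, 344] → during → counts.
task25 [295, 506] → overlapped-by → no.
Total: 3.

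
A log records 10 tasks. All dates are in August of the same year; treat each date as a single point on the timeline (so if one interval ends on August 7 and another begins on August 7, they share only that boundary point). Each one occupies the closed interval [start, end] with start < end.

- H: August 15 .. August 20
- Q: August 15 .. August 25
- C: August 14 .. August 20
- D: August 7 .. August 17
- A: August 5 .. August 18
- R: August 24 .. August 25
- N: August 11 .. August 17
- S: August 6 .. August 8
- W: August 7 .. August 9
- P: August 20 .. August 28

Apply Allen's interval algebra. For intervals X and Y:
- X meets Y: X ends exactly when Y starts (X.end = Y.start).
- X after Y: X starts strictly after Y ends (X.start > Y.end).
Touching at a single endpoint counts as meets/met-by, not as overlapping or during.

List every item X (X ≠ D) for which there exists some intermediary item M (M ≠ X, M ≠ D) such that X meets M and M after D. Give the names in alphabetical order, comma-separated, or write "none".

Target D = [August 7, August 17].
Intermediaries M with M after D: P, R.
Via P — items with X meets P: C, H.
Via R — items with X meets R: none.
Union: C, H.

C, H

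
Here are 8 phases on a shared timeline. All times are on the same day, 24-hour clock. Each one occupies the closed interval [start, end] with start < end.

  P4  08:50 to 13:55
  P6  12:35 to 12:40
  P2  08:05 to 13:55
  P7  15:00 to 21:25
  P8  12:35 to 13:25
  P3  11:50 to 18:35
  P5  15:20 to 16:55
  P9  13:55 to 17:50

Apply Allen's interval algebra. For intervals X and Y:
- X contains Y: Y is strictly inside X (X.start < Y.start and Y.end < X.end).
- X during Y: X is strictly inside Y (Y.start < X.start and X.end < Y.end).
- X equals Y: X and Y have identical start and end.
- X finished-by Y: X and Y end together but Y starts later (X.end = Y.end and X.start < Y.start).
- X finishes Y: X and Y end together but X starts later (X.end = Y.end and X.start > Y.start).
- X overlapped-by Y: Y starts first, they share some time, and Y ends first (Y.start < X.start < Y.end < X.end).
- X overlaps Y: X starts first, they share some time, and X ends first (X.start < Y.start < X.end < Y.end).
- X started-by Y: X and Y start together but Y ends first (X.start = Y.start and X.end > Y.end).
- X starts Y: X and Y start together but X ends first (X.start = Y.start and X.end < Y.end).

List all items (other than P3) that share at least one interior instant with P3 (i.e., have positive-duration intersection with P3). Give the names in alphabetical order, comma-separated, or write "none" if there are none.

Target P3 = [11:50, 18:35].
P2 [08:05, 13:55] → overlaps → yes.
P4 [08:50, 13:55] → overlaps → yes.
P5 [15:20, 16:55] → during → yes.
P6 [12:35, 12:40] → during → yes.
P7 [15:00, 21:25] → overlapped-by → yes.
P8 [12:35, 13:25] → during → yes.
P9 [13:55, 17:50] → during → yes.
Result: P2, P4, P5, P6, P7, P8, P9.

P2, P4, P5, P6, P7, P8, P9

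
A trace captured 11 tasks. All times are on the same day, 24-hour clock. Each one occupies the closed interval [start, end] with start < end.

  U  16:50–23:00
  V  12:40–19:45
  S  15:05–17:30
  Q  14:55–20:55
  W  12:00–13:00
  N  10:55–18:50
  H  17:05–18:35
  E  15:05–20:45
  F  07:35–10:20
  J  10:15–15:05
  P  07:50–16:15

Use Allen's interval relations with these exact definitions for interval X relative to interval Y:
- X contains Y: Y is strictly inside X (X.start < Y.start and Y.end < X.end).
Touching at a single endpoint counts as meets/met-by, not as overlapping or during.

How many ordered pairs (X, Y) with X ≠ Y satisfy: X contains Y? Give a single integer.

13

Checking all 110 ordered pairs for relation 'contains'; matching pairs in alphabetical order:
(E, H): E contains H ✓
(J, W): J contains W ✓
(N, H): N contains H ✓
(N, S): N contains S ✓
(N, W): N contains W ✓
(P, J): P contains J ✓
(P, W): P contains W ✓
(Q, E): Q contains E ✓
(Q, H): Q contains H ✓
(Q, S): Q contains S ✓
(U, H): U contains H ✓
(V, H): V contains H ✓
(V, S): V contains S ✓
Count: 13.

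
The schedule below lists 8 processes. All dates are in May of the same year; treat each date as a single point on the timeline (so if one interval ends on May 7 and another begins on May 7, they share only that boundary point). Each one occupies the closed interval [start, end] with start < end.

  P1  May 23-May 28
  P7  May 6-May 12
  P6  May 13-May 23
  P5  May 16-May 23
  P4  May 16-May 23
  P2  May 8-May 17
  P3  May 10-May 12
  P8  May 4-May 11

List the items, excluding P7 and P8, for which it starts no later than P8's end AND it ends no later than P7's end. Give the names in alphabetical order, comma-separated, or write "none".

P3

Conditions: its start is no later than P8's end (X.start <= May 11) AND its end is no later than P7's end (X.end <= May 12).
P1: start May 23 <= May 11? ✗; end May 28 <= May 12? ✗ → no.
P2: start May 8 <= May 11? ✓; end May 17 <= May 12? ✗ → no.
P3: start May 10 <= May 11? ✓; end May 12 <= May 12? ✓ → yes.
P4: start May 16 <= May 11? ✗; end May 23 <= May 12? ✗ → no.
P5: start May 16 <= May 11? ✗; end May 23 <= May 12? ✗ → no.
P6: start May 13 <= May 11? ✗; end May 23 <= May 12? ✗ → no.
Result: P3.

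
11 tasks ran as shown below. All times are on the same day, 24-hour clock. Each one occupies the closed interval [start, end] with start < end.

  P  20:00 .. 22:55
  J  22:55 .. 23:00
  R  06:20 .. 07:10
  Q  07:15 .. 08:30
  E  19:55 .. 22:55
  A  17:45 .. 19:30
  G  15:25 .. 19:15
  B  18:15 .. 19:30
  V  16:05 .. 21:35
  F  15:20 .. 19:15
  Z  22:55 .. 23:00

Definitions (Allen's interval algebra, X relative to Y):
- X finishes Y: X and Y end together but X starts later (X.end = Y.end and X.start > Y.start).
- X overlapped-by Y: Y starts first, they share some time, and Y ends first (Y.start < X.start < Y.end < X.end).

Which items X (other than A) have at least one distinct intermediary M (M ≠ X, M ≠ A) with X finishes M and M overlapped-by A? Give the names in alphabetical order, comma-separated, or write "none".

Target A = [17:45, 19:30].
Intermediaries M with M overlapped-by A: none.
Union: none.

none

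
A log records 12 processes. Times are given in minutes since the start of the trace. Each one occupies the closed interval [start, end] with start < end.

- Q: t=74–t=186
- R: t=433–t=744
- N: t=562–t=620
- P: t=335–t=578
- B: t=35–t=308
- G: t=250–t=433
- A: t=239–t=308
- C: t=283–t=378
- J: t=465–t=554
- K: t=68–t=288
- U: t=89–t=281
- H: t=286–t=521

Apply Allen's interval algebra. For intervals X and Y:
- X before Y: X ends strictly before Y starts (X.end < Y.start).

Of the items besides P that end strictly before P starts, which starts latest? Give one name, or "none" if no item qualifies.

Target P = [t=335, t=578].
A [t=239, t=308] → before → candidate.
B [t=35, t=308] → before → candidate.
C [t=283, t=378] → overlaps → excluded.
G [t=250, t=433] → overlaps → excluded.
H [t=286, t=521] → overlaps → excluded.
J [t=465, t=554] → during → excluded.
K [t=68, t=288] → before → candidate.
N [t=562, t=620] → overlapped-by → excluded.
Q [t=74, t=186] → before → candidate.
R [t=433, t=744] → overlapped-by → excluded.
U [t=89, t=281] → before → candidate.
Among candidates, latest start is t=239 → A.

A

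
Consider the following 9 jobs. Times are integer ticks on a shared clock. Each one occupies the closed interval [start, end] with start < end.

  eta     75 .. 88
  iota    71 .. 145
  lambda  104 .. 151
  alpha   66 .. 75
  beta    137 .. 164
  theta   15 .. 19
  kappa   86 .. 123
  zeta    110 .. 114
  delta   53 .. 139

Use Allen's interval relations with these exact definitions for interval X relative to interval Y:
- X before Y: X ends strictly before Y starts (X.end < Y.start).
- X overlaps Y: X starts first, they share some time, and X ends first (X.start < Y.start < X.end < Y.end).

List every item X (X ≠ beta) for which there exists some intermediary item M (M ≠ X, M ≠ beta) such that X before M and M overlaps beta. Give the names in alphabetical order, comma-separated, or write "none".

alpha, eta, theta

Target beta = [137, 164].
Intermediaries M with M overlaps beta: delta, iota, lambda.
Via delta — items with X before delta: theta.
Via iota — items with X before iota: theta.
Via lambda — items with X before lambda: alpha, eta, theta.
Union: alpha, eta, theta.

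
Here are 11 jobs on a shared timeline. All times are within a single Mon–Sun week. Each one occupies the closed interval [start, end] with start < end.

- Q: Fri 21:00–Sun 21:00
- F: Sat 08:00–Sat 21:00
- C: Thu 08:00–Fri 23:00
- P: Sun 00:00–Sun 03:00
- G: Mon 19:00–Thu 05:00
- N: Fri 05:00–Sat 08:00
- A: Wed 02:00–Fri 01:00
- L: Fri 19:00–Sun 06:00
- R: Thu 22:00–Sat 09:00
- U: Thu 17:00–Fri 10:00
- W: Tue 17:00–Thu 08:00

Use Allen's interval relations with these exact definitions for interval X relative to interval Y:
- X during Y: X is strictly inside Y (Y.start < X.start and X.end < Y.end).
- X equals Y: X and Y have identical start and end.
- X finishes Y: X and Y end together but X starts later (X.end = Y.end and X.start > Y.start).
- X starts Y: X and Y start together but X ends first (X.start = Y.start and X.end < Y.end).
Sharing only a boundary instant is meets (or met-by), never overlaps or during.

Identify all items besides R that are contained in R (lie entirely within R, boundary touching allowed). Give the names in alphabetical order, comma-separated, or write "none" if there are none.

Target R = [Thu 22:00, Sat 09:00].
A [Wed 02:00, Fri 01:00] → overlaps → no.
C [Thu 08:00, Fri 23:00] → overlaps → no.
F [Sat 08:00, Sat 21:00] → overlapped-by → no.
G [Mon 19:00, Thu 05:00] → before → no.
L [Fri 19:00, Sun 06:00] → overlapped-by → no.
N [Fri 05:00, Sat 08:00] → during → yes.
P [Sun 00:00, Sun 03:00] → after → no.
Q [Fri 21:00, Sun 21:00] → overlapped-by → no.
U [Thu 17:00, Fri 10:00] → overlaps → no.
W [Tue 17:00, Thu 08:00] → before → no.
Result: N.

N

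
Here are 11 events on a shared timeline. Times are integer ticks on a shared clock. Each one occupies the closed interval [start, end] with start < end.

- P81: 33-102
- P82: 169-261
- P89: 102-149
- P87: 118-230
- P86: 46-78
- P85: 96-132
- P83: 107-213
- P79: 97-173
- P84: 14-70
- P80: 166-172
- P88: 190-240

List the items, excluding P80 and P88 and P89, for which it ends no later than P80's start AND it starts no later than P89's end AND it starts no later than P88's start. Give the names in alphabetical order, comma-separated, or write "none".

Conditions: its end is no later than P80's start (X.end <= 166) AND its start is no later than P89's end (X.start <= 149) AND its start is no later than P88's start (X.start <= 190).
P79: end 173 <= 166? ✗; start 97 <= 149? ✓; start 97 <= 190? ✓ → no.
P81: end 102 <= 166? ✓; start 33 <= 149? ✓; start 33 <= 190? ✓ → yes.
P82: end 261 <= 166? ✗; start 169 <= 149? ✗; start 169 <= 190? ✓ → no.
P83: end 213 <= 166? ✗; start 107 <= 149? ✓; start 107 <= 190? ✓ → no.
P84: end 70 <= 166? ✓; start 14 <= 149? ✓; start 14 <= 190? ✓ → yes.
P85: end 132 <= 166? ✓; start 96 <= 149? ✓; start 96 <= 190? ✓ → yes.
P86: end 78 <= 166? ✓; start 46 <= 149? ✓; start 46 <= 190? ✓ → yes.
P87: end 230 <= 166? ✗; start 118 <= 149? ✓; start 118 <= 190? ✓ → no.
Result: P81, P84, P85, P86.

P81, P84, P85, P86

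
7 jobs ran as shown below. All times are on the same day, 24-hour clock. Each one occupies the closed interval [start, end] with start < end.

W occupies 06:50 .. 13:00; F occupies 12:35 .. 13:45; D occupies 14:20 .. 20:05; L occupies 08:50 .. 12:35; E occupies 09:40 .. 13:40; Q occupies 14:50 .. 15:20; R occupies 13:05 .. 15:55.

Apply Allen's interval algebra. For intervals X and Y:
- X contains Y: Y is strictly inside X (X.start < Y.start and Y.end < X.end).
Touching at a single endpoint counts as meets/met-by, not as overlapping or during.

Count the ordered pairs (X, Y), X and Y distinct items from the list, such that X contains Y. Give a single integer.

Checking all 42 ordered pairs for relation 'contains'; matching pairs in alphabetical order:
(D, Q): D contains Q ✓
(R, Q): R contains Q ✓
(W, L): W contains L ✓
Count: 3.

3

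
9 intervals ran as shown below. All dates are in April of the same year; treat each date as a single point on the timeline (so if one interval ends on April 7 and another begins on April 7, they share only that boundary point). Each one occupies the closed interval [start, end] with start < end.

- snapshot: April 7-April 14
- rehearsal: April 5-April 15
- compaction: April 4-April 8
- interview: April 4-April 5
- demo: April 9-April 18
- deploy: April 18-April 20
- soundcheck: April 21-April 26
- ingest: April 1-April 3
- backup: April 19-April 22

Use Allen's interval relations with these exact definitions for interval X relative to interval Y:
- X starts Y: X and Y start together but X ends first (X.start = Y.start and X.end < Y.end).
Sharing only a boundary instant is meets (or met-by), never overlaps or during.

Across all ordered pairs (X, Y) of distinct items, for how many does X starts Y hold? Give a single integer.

1

Checking all 72 ordered pairs for relation 'starts'; matching pairs in alphabetical order:
(interview, compaction): interview starts compaction ✓
Count: 1.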